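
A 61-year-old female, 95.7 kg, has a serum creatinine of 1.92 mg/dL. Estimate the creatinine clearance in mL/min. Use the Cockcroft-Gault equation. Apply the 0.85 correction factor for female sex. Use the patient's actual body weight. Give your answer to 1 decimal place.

CrCl = (140 − 61) × 95.7 / (72 × 1.92) × 0.85 = 7560.3 / 138.24 × 0.85 ≈ 46.5 mL/min

46.5 mL/min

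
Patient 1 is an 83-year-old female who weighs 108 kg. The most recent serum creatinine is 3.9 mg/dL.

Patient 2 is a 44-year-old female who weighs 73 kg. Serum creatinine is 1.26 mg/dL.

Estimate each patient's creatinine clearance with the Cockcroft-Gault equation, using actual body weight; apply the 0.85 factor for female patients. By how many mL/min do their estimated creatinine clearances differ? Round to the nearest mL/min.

Patient 1: CrCl = (140 − 83) × 108 / (72 × 3.9) × 0.85 = 6156.0 / 280.80 × 0.85 ≈ 18.6 mL/min
Patient 2: CrCl = (140 − 44) × 73 / (72 × 1.26) × 0.85 = 7008.0 / 90.72 × 0.85 ≈ 65.7 mL/min
|18.6 − 65.7| = 47.1 mL/min

47 mL/min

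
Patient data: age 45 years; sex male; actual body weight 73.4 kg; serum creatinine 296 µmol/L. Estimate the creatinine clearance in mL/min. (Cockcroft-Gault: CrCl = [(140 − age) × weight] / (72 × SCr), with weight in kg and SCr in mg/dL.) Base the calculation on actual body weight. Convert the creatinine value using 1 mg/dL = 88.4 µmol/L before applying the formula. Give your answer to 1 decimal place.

28.9 mL/min

SCr = 296 / 88.4 = 3.348 mg/dL
CrCl = (140 − 45) × 73.4 / (72 × 3.348) = 6973.0 / 241.06 ≈ 28.9 mL/min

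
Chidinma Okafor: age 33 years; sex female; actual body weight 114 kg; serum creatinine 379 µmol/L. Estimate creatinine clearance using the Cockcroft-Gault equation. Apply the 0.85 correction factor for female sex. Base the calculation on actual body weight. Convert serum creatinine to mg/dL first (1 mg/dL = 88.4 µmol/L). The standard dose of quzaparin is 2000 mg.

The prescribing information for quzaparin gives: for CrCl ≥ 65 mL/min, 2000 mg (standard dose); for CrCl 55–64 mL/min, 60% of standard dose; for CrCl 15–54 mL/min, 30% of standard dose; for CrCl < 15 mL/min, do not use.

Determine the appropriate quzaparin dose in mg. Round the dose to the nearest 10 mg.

600 mg

SCr = 379 / 88.4 = 4.287 mg/dL
CrCl = (140 − 33) × 114 / (72 × 4.287) × 0.85 = 12198.0 / 308.66 × 0.85 ≈ 33.6 mL/min
CrCl ≈ 34 mL/min → bracket 15–54 mL/min.
30% of 2000 mg = 600 mg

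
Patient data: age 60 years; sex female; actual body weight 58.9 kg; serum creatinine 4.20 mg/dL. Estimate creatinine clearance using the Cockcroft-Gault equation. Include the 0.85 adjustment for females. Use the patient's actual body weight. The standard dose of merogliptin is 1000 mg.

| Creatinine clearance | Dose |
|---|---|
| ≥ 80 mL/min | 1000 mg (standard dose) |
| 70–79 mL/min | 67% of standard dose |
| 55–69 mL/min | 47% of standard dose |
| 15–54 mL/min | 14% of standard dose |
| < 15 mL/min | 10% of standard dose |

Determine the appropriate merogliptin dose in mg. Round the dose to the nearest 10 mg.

100 mg

CrCl = (140 − 60) × 58.9 / (72 × 4.2) × 0.85 = 4712.0 / 302.40 × 0.85 ≈ 13.2 mL/min
CrCl ≈ 13 mL/min → bracket < 15 mL/min.
10% of 1000 mg = 100 mg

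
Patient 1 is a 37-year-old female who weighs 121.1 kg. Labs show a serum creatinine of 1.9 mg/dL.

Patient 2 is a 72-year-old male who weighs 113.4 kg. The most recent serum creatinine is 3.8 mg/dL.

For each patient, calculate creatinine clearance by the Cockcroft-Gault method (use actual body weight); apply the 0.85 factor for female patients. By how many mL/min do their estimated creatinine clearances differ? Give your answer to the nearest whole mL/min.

Patient 1: CrCl = (140 − 37) × 121.1 / (72 × 1.9) × 0.85 = 12473.3 / 136.80 × 0.85 ≈ 77.5 mL/min
Patient 2: CrCl = (140 − 72) × 113.4 / (72 × 3.8) = 7711.2 / 273.60 ≈ 28.2 mL/min
|77.5 − 28.2| = 49.3 mL/min

49 mL/min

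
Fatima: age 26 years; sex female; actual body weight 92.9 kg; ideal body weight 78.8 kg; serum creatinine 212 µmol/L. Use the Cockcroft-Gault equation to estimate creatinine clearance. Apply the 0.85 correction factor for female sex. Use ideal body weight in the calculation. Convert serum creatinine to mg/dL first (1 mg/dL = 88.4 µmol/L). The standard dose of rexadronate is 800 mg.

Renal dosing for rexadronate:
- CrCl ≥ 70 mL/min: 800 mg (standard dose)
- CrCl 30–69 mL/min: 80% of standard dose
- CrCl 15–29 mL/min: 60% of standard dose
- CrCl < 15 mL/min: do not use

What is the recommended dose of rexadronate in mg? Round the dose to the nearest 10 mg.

SCr = 212 / 88.4 = 2.398 mg/dL
CrCl = (140 − 26) × 78.8 / (72 × 2.398) × 0.85 = 8983.2 / 172.66 × 0.85 ≈ 44.2 mL/min
CrCl ≈ 44 mL/min → bracket 30–69 mL/min.
80% of 800 mg = 640 mg

640 mg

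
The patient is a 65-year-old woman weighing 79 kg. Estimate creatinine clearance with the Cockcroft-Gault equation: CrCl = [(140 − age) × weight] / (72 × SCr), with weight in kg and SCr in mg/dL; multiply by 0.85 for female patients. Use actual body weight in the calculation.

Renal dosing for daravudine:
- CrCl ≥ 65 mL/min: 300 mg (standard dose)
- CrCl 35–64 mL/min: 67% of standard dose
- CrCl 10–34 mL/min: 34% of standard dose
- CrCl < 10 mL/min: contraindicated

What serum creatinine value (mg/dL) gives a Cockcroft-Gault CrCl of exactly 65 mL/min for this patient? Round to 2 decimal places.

1.08 mg/dL

Standard dose requires CrCl ≥ 65 mL/min.
Set (140 − 65) × 79 × 0.85 / (72 × SCr) = 65
SCr = (140 − 65) × 79 × 0.85 / (72 × 65) = 1.076 mg/dL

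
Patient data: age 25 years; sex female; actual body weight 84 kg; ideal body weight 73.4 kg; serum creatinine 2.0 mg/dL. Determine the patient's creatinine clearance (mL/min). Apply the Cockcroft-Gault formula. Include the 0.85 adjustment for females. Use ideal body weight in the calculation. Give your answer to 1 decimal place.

49.8 mL/min

CrCl = (140 − 25) × 73.4 / (72 × 2) × 0.85 = 8441.0 / 144.00 × 0.85 ≈ 49.8 mL/min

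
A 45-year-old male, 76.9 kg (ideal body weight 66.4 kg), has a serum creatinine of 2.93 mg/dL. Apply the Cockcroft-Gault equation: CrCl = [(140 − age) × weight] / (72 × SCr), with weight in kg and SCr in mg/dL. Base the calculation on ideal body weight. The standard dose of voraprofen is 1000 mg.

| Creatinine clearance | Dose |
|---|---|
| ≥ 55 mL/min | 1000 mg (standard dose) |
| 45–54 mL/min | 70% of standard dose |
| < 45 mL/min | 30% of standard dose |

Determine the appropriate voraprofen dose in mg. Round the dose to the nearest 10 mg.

CrCl = (140 − 45) × 66.4 / (72 × 2.93) = 6308.0 / 210.96 ≈ 29.9 mL/min
CrCl ≈ 30 mL/min → bracket < 45 mL/min.
30% of 1000 mg = 300 mg

300 mg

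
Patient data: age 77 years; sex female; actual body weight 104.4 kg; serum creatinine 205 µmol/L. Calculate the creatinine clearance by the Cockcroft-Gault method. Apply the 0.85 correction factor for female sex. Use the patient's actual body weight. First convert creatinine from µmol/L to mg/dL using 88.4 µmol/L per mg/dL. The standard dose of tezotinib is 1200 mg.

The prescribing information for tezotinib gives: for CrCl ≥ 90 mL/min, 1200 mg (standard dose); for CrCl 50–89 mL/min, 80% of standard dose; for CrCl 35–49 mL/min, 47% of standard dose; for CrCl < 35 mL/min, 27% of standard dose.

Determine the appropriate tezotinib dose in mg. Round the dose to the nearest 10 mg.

320 mg

SCr = 205 / 88.4 = 2.319 mg/dL
CrCl = (140 − 77) × 104.4 / (72 × 2.319) × 0.85 = 6577.2 / 166.97 × 0.85 ≈ 33.5 mL/min
CrCl ≈ 33 mL/min → bracket < 35 mL/min.
27% of 1200 mg = 324 mg → 320 mg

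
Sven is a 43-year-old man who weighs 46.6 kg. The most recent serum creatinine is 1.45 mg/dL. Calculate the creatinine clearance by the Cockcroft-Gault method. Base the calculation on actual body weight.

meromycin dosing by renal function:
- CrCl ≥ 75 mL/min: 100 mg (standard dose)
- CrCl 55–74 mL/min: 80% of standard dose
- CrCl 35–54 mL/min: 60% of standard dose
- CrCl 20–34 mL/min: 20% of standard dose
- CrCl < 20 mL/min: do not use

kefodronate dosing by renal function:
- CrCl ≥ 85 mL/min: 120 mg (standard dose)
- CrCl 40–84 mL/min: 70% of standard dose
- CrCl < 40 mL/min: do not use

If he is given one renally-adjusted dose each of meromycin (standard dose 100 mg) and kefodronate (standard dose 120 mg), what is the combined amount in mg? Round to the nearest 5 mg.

145 mg

CrCl = (140 − 43) × 46.6 / (72 × 1.45) = 4520.2 / 104.40 ≈ 43.3 mL/min
CrCl ≈ 43 mL/min.
meromycin: 35–54 mL/min → 60% of 100 mg = 60 mg.
kefodronate: 40–84 mL/min → 70% of 120 mg = 84 mg.
Total = 60 + 84 = 144 mg.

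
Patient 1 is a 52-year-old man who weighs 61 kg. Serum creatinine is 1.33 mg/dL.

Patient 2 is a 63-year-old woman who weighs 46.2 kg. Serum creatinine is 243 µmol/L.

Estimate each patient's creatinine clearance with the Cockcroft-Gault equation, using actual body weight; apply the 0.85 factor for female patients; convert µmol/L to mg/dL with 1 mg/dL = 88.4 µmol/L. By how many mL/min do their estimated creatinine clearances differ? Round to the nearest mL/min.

Patient 1: CrCl = (140 − 52) × 61 / (72 × 1.33) = 5368.0 / 95.76 ≈ 56.1 mL/min
Patient 2: SCr = 243 / 88.4 = 2.749 mg/dL
Patient 2: CrCl = (140 − 63) × 46.2 / (72 × 2.749) × 0.85 = 3557.4 / 197.93 × 0.85 ≈ 15.3 mL/min
|56.1 − 15.3| = 40.8 mL/min

41 mL/min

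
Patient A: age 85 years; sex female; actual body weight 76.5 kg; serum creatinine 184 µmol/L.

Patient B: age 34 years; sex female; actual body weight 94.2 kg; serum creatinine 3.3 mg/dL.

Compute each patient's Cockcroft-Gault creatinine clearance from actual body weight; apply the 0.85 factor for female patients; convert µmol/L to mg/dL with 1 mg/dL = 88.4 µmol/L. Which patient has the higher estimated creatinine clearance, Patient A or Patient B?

Patient B

Patient A: SCr = 184 / 88.4 = 2.081 mg/dL
Patient A: CrCl = (140 − 85) × 76.5 / (72 × 2.081) × 0.85 = 4207.5 / 149.83 × 0.85 ≈ 23.9 mL/min
Patient B: CrCl = (140 − 34) × 94.2 / (72 × 3.3) × 0.85 = 9985.2 / 237.60 × 0.85 ≈ 35.7 mL/min
23.9 vs 35.7 mL/min → Patient B is higher.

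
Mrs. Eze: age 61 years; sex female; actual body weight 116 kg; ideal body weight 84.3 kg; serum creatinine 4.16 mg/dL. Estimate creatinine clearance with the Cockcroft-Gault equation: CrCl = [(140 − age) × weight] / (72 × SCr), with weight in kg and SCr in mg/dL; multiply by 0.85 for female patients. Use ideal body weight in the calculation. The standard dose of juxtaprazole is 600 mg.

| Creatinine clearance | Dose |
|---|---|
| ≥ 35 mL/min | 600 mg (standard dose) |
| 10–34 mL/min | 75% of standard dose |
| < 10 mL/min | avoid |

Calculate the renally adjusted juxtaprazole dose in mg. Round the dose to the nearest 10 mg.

450 mg

CrCl = (140 − 61) × 84.3 / (72 × 4.16) × 0.85 = 6659.7 / 299.52 × 0.85 ≈ 18.9 mL/min
CrCl ≈ 19 mL/min → bracket 10–34 mL/min.
75% of 600 mg = 450 mg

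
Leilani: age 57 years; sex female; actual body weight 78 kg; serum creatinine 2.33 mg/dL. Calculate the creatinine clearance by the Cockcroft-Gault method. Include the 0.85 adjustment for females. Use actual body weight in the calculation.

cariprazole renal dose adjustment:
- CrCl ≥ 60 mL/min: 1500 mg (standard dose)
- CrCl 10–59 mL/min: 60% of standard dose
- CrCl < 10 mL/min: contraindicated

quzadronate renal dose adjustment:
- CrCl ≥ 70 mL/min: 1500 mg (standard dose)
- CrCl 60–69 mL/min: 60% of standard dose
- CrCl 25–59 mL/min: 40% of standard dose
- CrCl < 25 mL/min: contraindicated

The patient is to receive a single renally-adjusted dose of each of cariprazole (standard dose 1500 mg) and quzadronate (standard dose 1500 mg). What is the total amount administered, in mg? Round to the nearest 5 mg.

1500 mg

CrCl = (140 − 57) × 78 / (72 × 2.33) × 0.85 = 6474.0 / 167.76 × 0.85 ≈ 32.8 mL/min
CrCl ≈ 33 mL/min.
cariprazole: 10–59 mL/min → 60% of 1500 mg = 900 mg.
quzadronate: 25–59 mL/min → 40% of 1500 mg = 600 mg.
Total = 900 + 600 = 1500 mg.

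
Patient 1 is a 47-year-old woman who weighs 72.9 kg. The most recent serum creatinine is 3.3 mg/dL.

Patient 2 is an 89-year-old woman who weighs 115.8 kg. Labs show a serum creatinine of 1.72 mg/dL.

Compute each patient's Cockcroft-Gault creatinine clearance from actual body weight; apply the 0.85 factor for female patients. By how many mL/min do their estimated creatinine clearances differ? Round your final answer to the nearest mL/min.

16 mL/min

Patient 1: CrCl = (140 − 47) × 72.9 / (72 × 3.3) × 0.85 = 6779.7 / 237.60 × 0.85 ≈ 24.3 mL/min
Patient 2: CrCl = (140 − 89) × 115.8 / (72 × 1.72) × 0.85 = 5905.8 / 123.84 × 0.85 ≈ 40.5 mL/min
|24.3 − 40.5| = 16.2 mL/min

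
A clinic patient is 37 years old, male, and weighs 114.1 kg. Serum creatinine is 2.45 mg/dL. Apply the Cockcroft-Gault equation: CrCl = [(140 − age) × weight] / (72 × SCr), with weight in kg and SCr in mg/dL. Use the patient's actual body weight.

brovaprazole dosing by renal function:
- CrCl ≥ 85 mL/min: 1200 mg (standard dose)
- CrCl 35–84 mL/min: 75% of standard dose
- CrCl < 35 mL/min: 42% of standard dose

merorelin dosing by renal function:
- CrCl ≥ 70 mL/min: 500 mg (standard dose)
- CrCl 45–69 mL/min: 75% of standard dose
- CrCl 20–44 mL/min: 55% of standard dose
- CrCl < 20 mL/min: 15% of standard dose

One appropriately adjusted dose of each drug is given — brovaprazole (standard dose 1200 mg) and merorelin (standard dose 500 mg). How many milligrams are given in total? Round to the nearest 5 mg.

CrCl = (140 − 37) × 114.1 / (72 × 2.45) = 11752.3 / 176.40 ≈ 66.6 mL/min
CrCl ≈ 67 mL/min.
brovaprazole: 35–84 mL/min → 75% of 1200 mg = 900 mg.
merorelin: 45–69 mL/min → 75% of 500 mg = 375 mg.
Total = 900 + 375 = 1275 mg.

1275 mg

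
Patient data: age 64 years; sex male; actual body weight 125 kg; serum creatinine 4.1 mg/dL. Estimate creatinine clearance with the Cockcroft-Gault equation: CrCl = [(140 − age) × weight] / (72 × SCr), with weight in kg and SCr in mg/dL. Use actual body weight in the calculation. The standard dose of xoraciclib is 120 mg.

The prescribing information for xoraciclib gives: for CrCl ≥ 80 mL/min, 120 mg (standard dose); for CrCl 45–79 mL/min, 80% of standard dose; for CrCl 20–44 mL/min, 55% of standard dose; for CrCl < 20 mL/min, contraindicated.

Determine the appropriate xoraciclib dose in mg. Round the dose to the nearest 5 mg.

65 mg

CrCl = (140 − 64) × 125 / (72 × 4.1) = 9500.0 / 295.20 ≈ 32.2 mL/min
CrCl ≈ 32 mL/min → bracket 20–44 mL/min.
55% of 120 mg = 66 mg → 65 mg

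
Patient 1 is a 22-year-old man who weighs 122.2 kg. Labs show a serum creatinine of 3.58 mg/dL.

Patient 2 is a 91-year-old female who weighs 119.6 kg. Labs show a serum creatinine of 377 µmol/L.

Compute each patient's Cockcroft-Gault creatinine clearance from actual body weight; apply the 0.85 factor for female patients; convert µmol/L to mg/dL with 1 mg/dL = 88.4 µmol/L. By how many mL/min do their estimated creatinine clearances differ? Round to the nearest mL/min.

40 mL/min

Patient 1: CrCl = (140 − 22) × 122.2 / (72 × 3.58) = 14419.6 / 257.76 ≈ 55.9 mL/min
Patient 2: SCr = 377 / 88.4 = 4.265 mg/dL
Patient 2: CrCl = (140 − 91) × 119.6 / (72 × 4.265) × 0.85 = 5860.4 / 307.08 × 0.85 ≈ 16.2 mL/min
|55.9 − 16.2| = 39.7 mL/min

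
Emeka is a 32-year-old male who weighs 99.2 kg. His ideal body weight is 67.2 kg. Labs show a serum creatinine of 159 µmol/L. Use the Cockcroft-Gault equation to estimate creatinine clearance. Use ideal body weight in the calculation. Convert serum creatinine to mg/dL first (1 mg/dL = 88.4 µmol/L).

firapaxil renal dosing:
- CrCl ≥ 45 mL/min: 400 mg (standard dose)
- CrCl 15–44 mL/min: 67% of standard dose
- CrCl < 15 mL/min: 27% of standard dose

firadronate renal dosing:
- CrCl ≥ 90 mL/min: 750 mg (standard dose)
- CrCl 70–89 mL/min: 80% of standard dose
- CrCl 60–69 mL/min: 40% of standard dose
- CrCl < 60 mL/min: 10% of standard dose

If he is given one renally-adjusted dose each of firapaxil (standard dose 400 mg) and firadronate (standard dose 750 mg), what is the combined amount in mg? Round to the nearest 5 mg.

475 mg

SCr = 159 / 88.4 = 1.799 mg/dL
CrCl = (140 − 32) × 67.2 / (72 × 1.799) = 7257.6 / 129.53 ≈ 56.0 mL/min
CrCl ≈ 56 mL/min.
firapaxil: ≥ 45 mL/min → 100% of 400 mg = 400 mg.
firadronate: < 60 mL/min → 10% of 750 mg = 75 mg.
Total = 400 + 75 = 475 mg.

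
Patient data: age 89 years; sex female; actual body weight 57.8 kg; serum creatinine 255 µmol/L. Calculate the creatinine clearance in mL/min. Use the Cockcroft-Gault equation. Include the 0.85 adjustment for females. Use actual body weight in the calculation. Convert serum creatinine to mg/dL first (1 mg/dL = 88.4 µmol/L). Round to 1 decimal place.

12.1 mL/min

SCr = 255 / 88.4 = 2.885 mg/dL
CrCl = (140 − 89) × 57.8 / (72 × 2.885) × 0.85 = 2947.8 / 207.72 × 0.85 ≈ 12.1 mL/min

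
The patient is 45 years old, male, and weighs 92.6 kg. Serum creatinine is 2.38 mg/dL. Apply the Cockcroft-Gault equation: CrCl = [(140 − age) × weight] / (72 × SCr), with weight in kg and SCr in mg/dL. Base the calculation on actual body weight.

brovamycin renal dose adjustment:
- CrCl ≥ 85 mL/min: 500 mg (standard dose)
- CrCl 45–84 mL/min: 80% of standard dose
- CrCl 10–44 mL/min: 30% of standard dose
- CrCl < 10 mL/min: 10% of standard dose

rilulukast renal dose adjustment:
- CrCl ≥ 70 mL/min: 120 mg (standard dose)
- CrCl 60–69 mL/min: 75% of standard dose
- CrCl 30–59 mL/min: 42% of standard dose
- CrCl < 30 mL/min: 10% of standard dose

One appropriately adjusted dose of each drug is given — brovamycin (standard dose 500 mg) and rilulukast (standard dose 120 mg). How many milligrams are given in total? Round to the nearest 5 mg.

450 mg

CrCl = (140 − 45) × 92.6 / (72 × 2.38) = 8797.0 / 171.36 ≈ 51.3 mL/min
CrCl ≈ 51 mL/min.
brovamycin: 45–84 mL/min → 80% of 500 mg = 400 mg.
rilulukast: 30–59 mL/min → 42% of 120 mg = 50.4 mg.
Total = 400 + 50.4 = 450.4 mg.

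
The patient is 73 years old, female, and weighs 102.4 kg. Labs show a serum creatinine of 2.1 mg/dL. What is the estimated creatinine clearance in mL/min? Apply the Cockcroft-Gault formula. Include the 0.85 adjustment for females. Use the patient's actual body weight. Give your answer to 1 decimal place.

38.6 mL/min

CrCl = (140 − 73) × 102.4 / (72 × 2.1) × 0.85 = 6860.8 / 151.20 × 0.85 ≈ 38.6 mL/min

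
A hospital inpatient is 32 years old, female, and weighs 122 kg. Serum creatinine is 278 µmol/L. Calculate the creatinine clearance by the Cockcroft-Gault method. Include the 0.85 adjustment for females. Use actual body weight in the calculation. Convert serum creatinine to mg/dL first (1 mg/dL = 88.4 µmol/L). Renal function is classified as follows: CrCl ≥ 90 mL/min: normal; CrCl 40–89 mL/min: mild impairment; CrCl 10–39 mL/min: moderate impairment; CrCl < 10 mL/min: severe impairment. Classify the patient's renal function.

mild impairment

SCr = 278 / 88.4 = 3.145 mg/dL
CrCl = (140 − 32) × 122 / (72 × 3.145) × 0.85 = 13176.0 / 226.44 × 0.85 ≈ 49.5 mL/min
49 mL/min falls in the 'mild impairment' range.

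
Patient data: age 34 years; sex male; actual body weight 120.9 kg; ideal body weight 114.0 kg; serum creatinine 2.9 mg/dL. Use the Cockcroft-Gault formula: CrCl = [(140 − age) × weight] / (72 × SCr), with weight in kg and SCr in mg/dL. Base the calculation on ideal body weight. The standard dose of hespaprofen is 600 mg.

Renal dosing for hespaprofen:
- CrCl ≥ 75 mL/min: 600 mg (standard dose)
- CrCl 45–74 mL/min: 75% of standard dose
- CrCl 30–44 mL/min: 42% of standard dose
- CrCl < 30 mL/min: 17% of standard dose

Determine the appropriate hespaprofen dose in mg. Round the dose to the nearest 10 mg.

450 mg

CrCl = (140 − 34) × 114 / (72 × 2.9) = 12084.0 / 208.80 ≈ 57.9 mL/min
CrCl ≈ 58 mL/min → bracket 45–74 mL/min.
75% of 600 mg = 450 mg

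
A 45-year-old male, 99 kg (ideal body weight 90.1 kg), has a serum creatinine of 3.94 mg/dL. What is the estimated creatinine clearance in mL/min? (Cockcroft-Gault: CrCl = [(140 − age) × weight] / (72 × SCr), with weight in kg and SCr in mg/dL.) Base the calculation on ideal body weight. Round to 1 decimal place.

CrCl = (140 − 45) × 90.1 / (72 × 3.94) = 8559.5 / 283.68 ≈ 30.2 mL/min

30.2 mL/min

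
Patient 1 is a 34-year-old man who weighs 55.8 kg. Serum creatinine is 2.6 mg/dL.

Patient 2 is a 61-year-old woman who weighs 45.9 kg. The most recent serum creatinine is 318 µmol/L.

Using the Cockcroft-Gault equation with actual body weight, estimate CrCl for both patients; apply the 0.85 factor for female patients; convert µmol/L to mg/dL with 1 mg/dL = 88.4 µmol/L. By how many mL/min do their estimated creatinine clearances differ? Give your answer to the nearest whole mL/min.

Patient 1: CrCl = (140 − 34) × 55.8 / (72 × 2.6) = 5914.8 / 187.20 ≈ 31.6 mL/min
Patient 2: SCr = 318 / 88.4 = 3.597 mg/dL
Patient 2: CrCl = (140 − 61) × 45.9 / (72 × 3.597) × 0.85 = 3626.1 / 258.98 × 0.85 ≈ 11.9 mL/min
|31.6 − 11.9| = 19.7 mL/min

20 mL/min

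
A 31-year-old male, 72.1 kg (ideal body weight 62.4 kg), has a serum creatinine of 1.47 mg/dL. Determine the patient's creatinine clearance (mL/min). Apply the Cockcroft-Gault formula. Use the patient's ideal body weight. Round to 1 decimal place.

CrCl = (140 − 31) × 62.4 / (72 × 1.47) = 6801.6 / 105.84 ≈ 64.3 mL/min

64.3 mL/min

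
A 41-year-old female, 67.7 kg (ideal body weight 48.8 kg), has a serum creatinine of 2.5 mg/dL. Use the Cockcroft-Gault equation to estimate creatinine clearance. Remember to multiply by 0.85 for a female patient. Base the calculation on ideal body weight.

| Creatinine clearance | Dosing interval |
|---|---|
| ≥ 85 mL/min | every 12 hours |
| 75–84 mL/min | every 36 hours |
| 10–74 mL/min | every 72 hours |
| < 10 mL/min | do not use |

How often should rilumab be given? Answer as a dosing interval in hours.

every 72 hours

CrCl = (140 − 41) × 48.8 / (72 × 2.5) × 0.85 = 4831.2 / 180.00 × 0.85 ≈ 22.8 mL/min
CrCl ≈ 23 mL/min → bracket 10–74 mL/min → every 72 hours.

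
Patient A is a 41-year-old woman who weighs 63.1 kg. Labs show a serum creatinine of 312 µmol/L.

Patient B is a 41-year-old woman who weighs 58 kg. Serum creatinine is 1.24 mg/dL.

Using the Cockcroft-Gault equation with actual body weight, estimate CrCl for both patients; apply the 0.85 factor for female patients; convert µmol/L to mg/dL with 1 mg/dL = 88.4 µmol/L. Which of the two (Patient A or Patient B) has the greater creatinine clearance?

Patient A: SCr = 312 / 88.4 = 3.529 mg/dL
Patient A: CrCl = (140 − 41) × 63.1 / (72 × 3.529) × 0.85 = 6246.9 / 254.09 × 0.85 ≈ 20.9 mL/min
Patient B: CrCl = (140 − 41) × 58 / (72 × 1.24) × 0.85 = 5742.0 / 89.28 × 0.85 ≈ 54.7 mL/min
20.9 vs 54.7 mL/min → Patient B is higher.

Patient B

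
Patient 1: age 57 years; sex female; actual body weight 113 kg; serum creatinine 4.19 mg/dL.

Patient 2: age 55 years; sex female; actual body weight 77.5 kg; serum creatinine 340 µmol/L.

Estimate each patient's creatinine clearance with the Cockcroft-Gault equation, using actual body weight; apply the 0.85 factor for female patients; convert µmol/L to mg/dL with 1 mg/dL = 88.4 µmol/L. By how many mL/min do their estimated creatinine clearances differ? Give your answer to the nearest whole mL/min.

6 mL/min

Patient 1: CrCl = (140 − 57) × 113 / (72 × 4.19) × 0.85 = 9379.0 / 301.68 × 0.85 ≈ 26.4 mL/min
Patient 2: SCr = 340 / 88.4 = 3.846 mg/dL
Patient 2: CrCl = (140 − 55) × 77.5 / (72 × 3.846) × 0.85 = 6587.5 / 276.91 × 0.85 ≈ 20.2 mL/min
|26.4 − 20.2| = 6.2 mL/min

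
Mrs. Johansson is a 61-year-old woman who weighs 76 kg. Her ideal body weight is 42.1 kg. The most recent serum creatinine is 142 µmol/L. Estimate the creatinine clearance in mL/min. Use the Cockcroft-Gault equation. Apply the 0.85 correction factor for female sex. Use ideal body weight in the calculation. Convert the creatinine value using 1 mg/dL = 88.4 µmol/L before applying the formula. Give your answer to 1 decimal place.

SCr = 142 / 88.4 = 1.606 mg/dL
CrCl = (140 − 61) × 42.1 / (72 × 1.606) × 0.85 = 3325.9 / 115.63 × 0.85 ≈ 24.4 mL/min

24.4 mL/min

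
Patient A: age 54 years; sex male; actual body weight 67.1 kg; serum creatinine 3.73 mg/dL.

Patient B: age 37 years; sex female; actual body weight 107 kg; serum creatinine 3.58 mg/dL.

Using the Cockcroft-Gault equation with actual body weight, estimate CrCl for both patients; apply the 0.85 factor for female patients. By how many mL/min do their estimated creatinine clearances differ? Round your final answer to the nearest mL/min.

Patient A: CrCl = (140 − 54) × 67.1 / (72 × 3.73) = 5770.6 / 268.56 ≈ 21.5 mL/min
Patient B: CrCl = (140 − 37) × 107 / (72 × 3.58) × 0.85 = 11021.0 / 257.76 × 0.85 ≈ 36.3 mL/min
|21.5 − 36.3| = 14.8 mL/min

15 mL/min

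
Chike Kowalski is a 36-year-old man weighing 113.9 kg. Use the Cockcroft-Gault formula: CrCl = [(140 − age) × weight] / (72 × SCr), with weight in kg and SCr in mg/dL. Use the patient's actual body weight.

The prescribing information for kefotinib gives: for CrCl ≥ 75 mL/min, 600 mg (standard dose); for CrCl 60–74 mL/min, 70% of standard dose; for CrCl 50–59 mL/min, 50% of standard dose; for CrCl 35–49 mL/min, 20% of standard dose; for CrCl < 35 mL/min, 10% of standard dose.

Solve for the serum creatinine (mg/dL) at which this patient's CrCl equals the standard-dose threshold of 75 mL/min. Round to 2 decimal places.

2.19 mg/dL

Standard dose requires CrCl ≥ 75 mL/min.
Set (140 − 36) × 113.9 / (72 × SCr) = 75
SCr = (140 − 36) × 113.9 / (72 × 75) = 2.194 mg/dL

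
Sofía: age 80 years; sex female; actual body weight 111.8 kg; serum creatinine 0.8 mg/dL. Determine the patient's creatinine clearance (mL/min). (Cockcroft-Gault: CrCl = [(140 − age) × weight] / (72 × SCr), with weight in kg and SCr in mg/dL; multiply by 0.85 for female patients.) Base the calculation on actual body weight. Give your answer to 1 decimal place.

99.0 mL/min

CrCl = (140 − 80) × 111.8 / (72 × 0.8) × 0.85 = 6708.0 / 57.60 × 0.85 ≈ 99.0 mL/min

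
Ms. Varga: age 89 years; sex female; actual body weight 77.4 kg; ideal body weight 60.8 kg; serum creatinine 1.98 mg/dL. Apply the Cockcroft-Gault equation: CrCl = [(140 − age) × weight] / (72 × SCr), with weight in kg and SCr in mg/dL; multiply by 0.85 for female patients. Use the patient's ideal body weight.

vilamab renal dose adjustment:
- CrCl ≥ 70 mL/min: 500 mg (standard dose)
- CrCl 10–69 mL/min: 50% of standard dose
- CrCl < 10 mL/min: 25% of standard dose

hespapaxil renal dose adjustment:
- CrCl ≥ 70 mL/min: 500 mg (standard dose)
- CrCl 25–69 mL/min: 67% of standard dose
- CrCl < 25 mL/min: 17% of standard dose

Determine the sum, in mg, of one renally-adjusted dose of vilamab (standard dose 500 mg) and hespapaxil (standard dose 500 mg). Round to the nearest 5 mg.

CrCl = (140 − 89) × 60.8 / (72 × 1.98) × 0.85 = 3100.8 / 142.56 × 0.85 ≈ 18.5 mL/min
CrCl ≈ 18 mL/min.
vilamab: 10–69 mL/min → 50% of 500 mg = 250 mg.
hespapaxil: < 25 mL/min → 17% of 500 mg = 85 mg.
Total = 250 + 85 = 335 mg.

335 mg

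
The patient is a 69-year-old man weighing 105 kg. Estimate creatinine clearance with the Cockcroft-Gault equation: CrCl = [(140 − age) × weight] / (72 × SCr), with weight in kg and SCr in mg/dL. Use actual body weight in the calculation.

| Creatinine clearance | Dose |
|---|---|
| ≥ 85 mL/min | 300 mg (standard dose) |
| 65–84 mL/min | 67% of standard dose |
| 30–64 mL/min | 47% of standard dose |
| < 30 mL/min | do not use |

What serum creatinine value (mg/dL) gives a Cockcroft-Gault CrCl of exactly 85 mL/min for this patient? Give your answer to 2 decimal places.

1.22 mg/dL

Standard dose requires CrCl ≥ 85 mL/min.
Set (140 − 69) × 105 / (72 × SCr) = 85
SCr = (140 − 69) × 105 / (72 × 85) = 1.218 mg/dL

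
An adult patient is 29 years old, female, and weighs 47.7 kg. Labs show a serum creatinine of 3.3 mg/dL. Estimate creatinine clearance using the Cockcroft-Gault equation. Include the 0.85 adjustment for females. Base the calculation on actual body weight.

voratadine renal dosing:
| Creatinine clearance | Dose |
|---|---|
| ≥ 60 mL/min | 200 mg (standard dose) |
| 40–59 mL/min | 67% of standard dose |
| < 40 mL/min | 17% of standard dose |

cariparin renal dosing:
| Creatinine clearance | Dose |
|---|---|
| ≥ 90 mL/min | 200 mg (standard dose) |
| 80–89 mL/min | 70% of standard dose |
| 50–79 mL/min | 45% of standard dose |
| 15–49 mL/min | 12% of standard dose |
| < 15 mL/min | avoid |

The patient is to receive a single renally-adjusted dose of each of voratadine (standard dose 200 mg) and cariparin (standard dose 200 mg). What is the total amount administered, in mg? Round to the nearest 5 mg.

60 mg

CrCl = (140 − 29) × 47.7 / (72 × 3.3) × 0.85 = 5294.7 / 237.60 × 0.85 ≈ 18.9 mL/min
CrCl ≈ 19 mL/min.
voratadine: < 40 mL/min → 17% of 200 mg = 34 mg.
cariparin: 15–49 mL/min → 12% of 200 mg = 24 mg.
Total = 34 + 24 = 58 mg.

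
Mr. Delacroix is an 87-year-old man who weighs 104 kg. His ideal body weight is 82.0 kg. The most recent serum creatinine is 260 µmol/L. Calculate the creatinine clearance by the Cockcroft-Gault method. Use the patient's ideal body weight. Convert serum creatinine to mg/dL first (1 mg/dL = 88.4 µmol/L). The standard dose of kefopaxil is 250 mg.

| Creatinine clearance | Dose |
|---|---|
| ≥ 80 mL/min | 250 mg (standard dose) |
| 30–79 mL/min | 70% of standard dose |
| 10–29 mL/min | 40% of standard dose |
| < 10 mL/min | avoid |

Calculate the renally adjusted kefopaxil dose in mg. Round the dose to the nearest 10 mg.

SCr = 260 / 88.4 = 2.941 mg/dL
CrCl = (140 − 87) × 82 / (72 × 2.941) = 4346.0 / 211.75 ≈ 20.5 mL/min
CrCl ≈ 21 mL/min → bracket 10–29 mL/min.
40% of 250 mg = 100 mg

100 mg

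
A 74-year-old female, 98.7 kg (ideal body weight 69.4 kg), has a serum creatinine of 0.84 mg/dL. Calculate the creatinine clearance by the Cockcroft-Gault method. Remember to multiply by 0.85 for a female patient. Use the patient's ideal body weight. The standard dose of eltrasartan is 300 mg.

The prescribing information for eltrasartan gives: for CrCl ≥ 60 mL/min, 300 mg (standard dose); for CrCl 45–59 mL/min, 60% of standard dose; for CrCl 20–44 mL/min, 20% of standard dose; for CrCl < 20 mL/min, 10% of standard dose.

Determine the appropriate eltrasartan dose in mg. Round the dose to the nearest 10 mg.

CrCl = (140 − 74) × 69.4 / (72 × 0.84) × 0.85 = 4580.4 / 60.48 × 0.85 ≈ 64.4 mL/min
CrCl ≈ 64 mL/min → bracket ≥ 60 mL/min.
100% of 300 mg = 300 mg

300 mg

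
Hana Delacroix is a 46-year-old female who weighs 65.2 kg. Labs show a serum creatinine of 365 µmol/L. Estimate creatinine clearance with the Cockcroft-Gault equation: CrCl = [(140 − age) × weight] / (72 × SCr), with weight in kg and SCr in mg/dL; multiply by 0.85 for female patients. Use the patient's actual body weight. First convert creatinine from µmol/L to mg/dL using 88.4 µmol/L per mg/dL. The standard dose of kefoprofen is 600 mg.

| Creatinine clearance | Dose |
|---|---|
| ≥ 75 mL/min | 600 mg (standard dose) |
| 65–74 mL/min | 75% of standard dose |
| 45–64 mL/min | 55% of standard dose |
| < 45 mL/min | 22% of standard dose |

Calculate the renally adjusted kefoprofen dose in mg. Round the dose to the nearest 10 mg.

130 mg

SCr = 365 / 88.4 = 4.129 mg/dL
CrCl = (140 − 46) × 65.2 / (72 × 4.129) × 0.85 = 6128.8 / 297.29 × 0.85 ≈ 17.5 mL/min
CrCl ≈ 18 mL/min → bracket < 45 mL/min.
22% of 600 mg = 132 mg → 130 mg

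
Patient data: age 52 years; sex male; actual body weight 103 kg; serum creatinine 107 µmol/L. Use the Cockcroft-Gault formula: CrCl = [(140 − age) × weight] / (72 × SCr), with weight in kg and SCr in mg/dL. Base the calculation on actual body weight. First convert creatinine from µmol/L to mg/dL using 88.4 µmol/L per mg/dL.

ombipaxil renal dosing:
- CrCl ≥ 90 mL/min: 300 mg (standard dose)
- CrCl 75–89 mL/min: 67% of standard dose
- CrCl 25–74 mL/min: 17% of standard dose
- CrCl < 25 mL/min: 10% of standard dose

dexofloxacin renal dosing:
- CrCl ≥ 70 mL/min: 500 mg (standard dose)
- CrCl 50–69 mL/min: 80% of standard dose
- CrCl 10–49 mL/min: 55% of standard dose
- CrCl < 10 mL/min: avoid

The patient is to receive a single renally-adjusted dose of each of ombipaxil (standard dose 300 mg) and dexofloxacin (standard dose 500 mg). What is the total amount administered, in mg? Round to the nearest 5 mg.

SCr = 107 / 88.4 = 1.21 mg/dL
CrCl = (140 − 52) × 103 / (72 × 1.21) = 9064.0 / 87.12 ≈ 104.0 mL/min
CrCl ≈ 104 mL/min.
ombipaxil: ≥ 90 mL/min → 100% of 300 mg = 300 mg.
dexofloxacin: ≥ 70 mL/min → 100% of 500 mg = 500 mg.
Total = 300 + 500 = 800 mg.

800 mg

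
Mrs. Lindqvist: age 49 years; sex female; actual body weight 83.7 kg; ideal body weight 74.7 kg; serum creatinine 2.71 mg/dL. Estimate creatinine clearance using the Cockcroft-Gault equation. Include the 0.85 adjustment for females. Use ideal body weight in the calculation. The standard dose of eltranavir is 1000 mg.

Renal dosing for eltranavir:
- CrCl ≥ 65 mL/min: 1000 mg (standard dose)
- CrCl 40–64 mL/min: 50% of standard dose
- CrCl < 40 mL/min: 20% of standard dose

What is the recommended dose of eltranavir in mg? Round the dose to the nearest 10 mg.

CrCl = (140 − 49) × 74.7 / (72 × 2.71) × 0.85 = 6797.7 / 195.12 × 0.85 ≈ 29.6 mL/min
CrCl ≈ 30 mL/min → bracket < 40 mL/min.
20% of 1000 mg = 200 mg

200 mg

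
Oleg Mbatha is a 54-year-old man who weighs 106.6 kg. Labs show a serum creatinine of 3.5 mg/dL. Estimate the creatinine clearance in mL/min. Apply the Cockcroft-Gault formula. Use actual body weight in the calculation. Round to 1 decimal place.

36.4 mL/min

CrCl = (140 − 54) × 106.6 / (72 × 3.5) = 9167.6 / 252.00 ≈ 36.4 mL/min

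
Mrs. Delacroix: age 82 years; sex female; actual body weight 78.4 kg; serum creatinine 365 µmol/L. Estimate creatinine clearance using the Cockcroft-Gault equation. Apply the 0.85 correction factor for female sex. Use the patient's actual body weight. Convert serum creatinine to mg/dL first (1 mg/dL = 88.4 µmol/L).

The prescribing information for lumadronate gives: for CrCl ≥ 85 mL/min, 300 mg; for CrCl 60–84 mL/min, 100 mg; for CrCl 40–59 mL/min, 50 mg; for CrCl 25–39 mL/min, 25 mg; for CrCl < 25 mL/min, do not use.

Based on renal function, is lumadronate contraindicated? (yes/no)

SCr = 365 / 88.4 = 4.129 mg/dL
CrCl = (140 − 82) × 78.4 / (72 × 4.129) × 0.85 = 4547.2 / 297.29 × 0.85 ≈ 13.0 mL/min
CrCl ≈ 13 mL/min, which is < 25 mL/min.

yes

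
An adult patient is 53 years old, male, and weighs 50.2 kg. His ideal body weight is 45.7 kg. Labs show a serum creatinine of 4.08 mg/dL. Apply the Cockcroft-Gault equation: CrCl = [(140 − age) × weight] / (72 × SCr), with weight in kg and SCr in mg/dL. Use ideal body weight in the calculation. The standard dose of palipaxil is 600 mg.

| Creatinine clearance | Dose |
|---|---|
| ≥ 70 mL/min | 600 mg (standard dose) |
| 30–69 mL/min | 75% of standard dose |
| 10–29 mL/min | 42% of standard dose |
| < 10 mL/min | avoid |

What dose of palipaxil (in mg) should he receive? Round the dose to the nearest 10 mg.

CrCl = (140 − 53) × 45.7 / (72 × 4.08) = 3975.9 / 293.76 ≈ 13.5 mL/min
CrCl ≈ 14 mL/min → bracket 10–29 mL/min.
42% of 600 mg = 252 mg → 250 mg

250 mg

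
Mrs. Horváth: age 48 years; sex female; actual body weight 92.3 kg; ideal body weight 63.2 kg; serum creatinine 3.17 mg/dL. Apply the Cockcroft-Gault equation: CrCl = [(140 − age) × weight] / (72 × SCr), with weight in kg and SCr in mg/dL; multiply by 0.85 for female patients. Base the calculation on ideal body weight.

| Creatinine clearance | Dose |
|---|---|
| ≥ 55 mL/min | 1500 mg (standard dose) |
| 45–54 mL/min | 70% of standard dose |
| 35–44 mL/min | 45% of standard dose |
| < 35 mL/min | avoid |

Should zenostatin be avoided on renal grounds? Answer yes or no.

yes

CrCl = (140 − 48) × 63.2 / (72 × 3.17) × 0.85 = 5814.4 / 228.24 × 0.85 ≈ 21.7 mL/min
CrCl ≈ 22 mL/min, which is < 35 mL/min.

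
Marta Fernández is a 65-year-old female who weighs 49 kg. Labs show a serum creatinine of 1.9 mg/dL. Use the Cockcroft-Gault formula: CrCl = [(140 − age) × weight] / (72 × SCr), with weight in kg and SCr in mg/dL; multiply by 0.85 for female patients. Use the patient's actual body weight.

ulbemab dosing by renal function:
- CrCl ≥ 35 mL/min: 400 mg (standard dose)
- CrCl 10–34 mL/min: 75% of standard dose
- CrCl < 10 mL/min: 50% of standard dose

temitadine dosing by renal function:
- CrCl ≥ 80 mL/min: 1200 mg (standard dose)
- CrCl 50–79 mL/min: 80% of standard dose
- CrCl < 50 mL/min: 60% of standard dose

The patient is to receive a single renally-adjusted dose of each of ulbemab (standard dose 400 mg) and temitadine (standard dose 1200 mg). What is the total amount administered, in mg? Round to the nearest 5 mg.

CrCl = (140 − 65) × 49 / (72 × 1.9) × 0.85 = 3675.0 / 136.80 × 0.85 ≈ 22.8 mL/min
CrCl ≈ 23 mL/min.
ulbemab: 10–34 mL/min → 75% of 400 mg = 300 mg.
temitadine: < 50 mL/min → 60% of 1200 mg = 720 mg.
Total = 300 + 720 = 1020 mg.

1020 mg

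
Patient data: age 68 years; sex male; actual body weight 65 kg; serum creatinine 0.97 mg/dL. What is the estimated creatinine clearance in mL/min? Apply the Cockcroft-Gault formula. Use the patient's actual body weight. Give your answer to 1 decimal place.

67.0 mL/min

CrCl = (140 − 68) × 65 / (72 × 0.97) = 4680.0 / 69.84 ≈ 67.0 mL/min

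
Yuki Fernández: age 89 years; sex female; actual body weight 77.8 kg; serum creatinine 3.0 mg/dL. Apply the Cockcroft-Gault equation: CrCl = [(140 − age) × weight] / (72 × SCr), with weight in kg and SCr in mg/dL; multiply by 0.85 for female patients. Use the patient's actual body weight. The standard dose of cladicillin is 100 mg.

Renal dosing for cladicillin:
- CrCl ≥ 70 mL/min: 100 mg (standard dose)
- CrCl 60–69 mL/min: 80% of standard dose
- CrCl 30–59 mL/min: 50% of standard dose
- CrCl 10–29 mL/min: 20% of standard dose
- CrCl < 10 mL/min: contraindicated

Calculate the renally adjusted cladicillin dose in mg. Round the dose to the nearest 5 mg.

20 mg

CrCl = (140 − 89) × 77.8 / (72 × 3) × 0.85 = 3967.8 / 216.00 × 0.85 ≈ 15.6 mL/min
CrCl ≈ 16 mL/min → bracket 10–29 mL/min.
20% of 100 mg = 20 mg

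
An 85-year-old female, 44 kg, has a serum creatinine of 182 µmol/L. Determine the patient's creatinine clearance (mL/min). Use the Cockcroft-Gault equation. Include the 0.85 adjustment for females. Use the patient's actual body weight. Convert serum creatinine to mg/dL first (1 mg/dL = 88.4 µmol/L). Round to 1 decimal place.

SCr = 182 / 88.4 = 2.059 mg/dL
CrCl = (140 − 85) × 44 / (72 × 2.059) × 0.85 = 2420.0 / 148.25 × 0.85 ≈ 13.9 mL/min

13.9 mL/min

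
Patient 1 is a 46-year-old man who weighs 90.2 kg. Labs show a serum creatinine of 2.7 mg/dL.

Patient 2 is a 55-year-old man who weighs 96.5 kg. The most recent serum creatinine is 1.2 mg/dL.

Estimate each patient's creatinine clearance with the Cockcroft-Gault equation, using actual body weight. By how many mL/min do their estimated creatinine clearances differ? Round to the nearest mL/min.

51 mL/min

Patient 1: CrCl = (140 − 46) × 90.2 / (72 × 2.7) = 8478.8 / 194.40 ≈ 43.6 mL/min
Patient 2: CrCl = (140 − 55) × 96.5 / (72 × 1.2) = 8202.5 / 86.40 ≈ 94.9 mL/min
|43.6 − 94.9| = 51.3 mL/min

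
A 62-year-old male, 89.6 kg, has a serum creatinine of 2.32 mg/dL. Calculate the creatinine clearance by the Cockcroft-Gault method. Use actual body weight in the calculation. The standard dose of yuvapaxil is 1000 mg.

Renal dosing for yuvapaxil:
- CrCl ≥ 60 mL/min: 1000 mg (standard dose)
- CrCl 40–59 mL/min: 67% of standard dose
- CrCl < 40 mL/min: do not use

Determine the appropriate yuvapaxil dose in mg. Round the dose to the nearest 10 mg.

CrCl = (140 − 62) × 89.6 / (72 × 2.32) = 6988.8 / 167.04 ≈ 41.8 mL/min
CrCl ≈ 42 mL/min → bracket 40–59 mL/min.
67% of 1000 mg = 670 mg

670 mg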